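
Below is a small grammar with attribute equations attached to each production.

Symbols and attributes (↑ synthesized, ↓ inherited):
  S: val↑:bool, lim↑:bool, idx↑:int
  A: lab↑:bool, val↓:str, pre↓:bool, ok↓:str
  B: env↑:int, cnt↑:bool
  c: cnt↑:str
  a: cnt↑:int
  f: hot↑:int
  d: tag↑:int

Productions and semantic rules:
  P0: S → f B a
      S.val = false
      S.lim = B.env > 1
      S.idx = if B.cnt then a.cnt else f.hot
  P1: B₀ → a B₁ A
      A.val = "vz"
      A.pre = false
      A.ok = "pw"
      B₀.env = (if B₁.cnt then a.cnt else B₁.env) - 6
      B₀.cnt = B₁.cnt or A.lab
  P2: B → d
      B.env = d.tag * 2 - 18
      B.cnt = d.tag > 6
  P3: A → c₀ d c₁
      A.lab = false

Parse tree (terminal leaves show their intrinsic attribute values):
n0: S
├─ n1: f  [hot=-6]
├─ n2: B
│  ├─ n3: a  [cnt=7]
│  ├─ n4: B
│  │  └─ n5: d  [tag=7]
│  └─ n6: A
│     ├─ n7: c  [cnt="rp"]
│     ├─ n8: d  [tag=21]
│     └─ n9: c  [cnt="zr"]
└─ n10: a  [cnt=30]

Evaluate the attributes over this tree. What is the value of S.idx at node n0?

30

1. n1.hot = -6  [terminal]
2. n3.cnt = 7  [terminal]
3. n5.tag = 7  [terminal]
4. n4.env = -4  [d.tag * 2 - 18]
5. n4.cnt = true  [d.tag > 6]
6. n6.val = "vz"  ["vz"]
7. n6.pre = false  [false]
8. n6.ok = "pw"  ["pw"]
9. n7.cnt = "rp"  [terminal]
10. n8.tag = 21  [terminal]
11. n9.cnt = "zr"  [terminal]
12. n6.lab = false  [false]
13. n2.env = 1  [(if B₁.cnt then a.cnt else B₁.env) - 6]
14. n2.cnt = true  [B₁.cnt or A.lab]
15. n10.cnt = 30  [terminal]
16. n0.val = false  [false]
17. n0.lim = false  [B.env > 1]
18. n0.idx = 30  [if B.cnt then a.cnt else f.hot]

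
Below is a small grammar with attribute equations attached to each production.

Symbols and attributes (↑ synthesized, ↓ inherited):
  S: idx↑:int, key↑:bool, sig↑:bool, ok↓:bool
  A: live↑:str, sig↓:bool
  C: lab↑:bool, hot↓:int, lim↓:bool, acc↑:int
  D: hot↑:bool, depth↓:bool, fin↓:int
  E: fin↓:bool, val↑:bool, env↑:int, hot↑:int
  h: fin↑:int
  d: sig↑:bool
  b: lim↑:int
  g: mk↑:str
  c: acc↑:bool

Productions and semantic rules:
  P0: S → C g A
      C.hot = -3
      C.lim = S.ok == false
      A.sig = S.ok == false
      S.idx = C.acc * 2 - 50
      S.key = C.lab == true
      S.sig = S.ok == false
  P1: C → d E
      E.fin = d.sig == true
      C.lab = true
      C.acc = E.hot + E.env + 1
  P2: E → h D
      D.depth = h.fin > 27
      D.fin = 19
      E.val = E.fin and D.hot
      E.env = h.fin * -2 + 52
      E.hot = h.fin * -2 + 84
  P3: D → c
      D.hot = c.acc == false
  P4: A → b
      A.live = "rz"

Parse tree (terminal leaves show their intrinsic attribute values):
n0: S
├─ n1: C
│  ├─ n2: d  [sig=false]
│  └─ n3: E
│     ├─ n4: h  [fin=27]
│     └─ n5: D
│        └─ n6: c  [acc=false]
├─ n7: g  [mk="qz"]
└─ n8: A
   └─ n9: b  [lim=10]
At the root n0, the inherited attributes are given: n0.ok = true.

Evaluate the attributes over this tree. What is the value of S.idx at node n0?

8

1. n0.ok = true  [given at root]
2. n1.hot = -3  [-3]
3. n1.lim = false  [S.ok == false]
4. n2.sig = false  [terminal]
5. n3.fin = false  [d.sig == true]
6. n4.fin = 27  [terminal]
7. n5.depth = false  [h.fin > 27]
8. n5.fin = 19  [19]
9. n6.acc = false  [terminal]
10. n5.hot = true  [c.acc == false]
11. n3.val = false  [E.fin and D.hot]
12. n3.env = -2  [h.fin * -2 + 52]
13. n3.hot = 30  [h.fin * -2 + 84]
14. n1.lab = true  [true]
15. n1.acc = 29  [E.hot + E.env + 1]
16. n7.mk = "qz"  [terminal]
17. n8.sig = false  [S.ok == false]
18. n9.lim = 10  [terminal]
19. n8.live = "rz"  ["rz"]
20. n0.idx = 8  [C.acc * 2 - 50]
21. n0.key = true  [C.lab == true]
22. n0.sig = false  [S.ok == false]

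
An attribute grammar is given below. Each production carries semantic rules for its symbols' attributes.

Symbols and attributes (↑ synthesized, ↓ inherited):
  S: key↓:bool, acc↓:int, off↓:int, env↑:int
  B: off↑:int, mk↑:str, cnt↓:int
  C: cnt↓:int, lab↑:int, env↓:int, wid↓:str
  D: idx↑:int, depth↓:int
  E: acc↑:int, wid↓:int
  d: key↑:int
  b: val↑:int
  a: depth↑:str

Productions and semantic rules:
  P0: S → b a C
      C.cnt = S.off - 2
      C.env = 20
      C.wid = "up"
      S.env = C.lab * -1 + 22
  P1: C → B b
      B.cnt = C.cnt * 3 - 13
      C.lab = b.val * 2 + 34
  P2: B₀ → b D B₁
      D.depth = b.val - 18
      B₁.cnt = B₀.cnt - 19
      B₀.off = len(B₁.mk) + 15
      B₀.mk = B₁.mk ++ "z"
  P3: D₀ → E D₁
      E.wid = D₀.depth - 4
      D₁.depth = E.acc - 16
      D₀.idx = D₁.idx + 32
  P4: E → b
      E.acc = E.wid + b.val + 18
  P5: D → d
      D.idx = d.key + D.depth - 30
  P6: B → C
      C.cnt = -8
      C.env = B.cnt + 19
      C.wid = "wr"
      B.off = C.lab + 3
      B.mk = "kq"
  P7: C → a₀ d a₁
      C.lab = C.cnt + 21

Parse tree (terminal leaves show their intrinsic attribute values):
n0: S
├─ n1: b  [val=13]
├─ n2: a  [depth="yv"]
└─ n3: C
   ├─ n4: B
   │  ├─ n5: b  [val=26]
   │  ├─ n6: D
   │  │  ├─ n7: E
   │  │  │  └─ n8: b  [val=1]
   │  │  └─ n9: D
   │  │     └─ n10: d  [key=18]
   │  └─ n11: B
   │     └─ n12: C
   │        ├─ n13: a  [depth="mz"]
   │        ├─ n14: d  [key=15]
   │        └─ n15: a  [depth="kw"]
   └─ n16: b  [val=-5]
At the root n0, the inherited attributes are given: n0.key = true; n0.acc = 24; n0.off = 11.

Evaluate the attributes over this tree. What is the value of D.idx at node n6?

1. n0.key = true  [given at root]
2. n0.acc = 24  [given at root]
3. n0.off = 11  [given at root]
4. n1.val = 13  [terminal]
5. n2.depth = "yv"  [terminal]
6. n3.cnt = 9  [S.off - 2]
7. n3.env = 20  [20]
8. n3.wid = "up"  ["up"]
9. n4.cnt = 14  [C.cnt * 3 - 13]
10. n5.val = 26  [terminal]
11. n6.depth = 8  [b.val - 18]
12. n7.wid = 4  [D₀.depth - 4]
13. n8.val = 1  [terminal]
14. n7.acc = 23  [E.wid + b.val + 18]
15. n9.depth = 7  [E.acc - 16]
16. n10.key = 18  [terminal]
17. n9.idx = -5  [d.key + D.depth - 30]
18. n6.idx = 27  [D₁.idx + 32]
19. n11.cnt = -5  [B₀.cnt - 19]
20. n12.cnt = -8  [-8]
21. n12.env = 14  [B.cnt + 19]
22. n12.wid = "wr"  ["wr"]
23. n13.depth = "mz"  [terminal]
24. n14.key = 15  [terminal]
25. n15.depth = "kw"  [terminal]
26. n12.lab = 13  [C.cnt + 21]
27. n11.off = 16  [C.lab + 3]
28. n11.mk = "kq"  ["kq"]
29. n4.off = 17  [len(B₁.mk) + 15]
30. n4.mk = "kqz"  [B₁.mk ++ "z"]
31. n16.val = -5  [terminal]
32. n3.lab = 24  [b.val * 2 + 34]
33. n0.env = -2  [C.lab * -1 + 22]

27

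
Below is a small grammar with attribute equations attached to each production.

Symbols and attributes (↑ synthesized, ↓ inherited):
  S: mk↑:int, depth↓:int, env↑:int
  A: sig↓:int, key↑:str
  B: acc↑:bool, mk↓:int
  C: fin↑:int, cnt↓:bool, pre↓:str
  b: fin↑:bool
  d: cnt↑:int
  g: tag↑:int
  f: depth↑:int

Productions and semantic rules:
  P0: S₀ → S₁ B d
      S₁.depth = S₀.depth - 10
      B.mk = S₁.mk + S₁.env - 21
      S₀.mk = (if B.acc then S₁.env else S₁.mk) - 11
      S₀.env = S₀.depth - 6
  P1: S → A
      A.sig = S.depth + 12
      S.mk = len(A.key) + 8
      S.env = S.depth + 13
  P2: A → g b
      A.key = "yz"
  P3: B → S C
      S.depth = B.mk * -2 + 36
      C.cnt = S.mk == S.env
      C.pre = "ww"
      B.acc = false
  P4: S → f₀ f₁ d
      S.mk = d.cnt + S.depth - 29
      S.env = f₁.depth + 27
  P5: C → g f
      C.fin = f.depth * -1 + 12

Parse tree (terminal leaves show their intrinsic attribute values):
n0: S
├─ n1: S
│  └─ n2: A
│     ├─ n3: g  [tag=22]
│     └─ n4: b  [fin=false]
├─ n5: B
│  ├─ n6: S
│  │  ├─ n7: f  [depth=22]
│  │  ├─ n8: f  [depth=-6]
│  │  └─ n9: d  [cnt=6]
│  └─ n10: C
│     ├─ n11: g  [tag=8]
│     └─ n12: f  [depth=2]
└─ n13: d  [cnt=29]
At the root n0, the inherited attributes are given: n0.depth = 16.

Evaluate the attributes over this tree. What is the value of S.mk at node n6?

-3

1. n0.depth = 16  [given at root]
2. n1.depth = 6  [S₀.depth - 10]
3. n2.sig = 18  [S.depth + 12]
4. n3.tag = 22  [terminal]
5. n4.fin = false  [terminal]
6. n2.key = "yz"  ["yz"]
7. n1.mk = 10  [len(A.key) + 8]
8. n1.env = 19  [S.depth + 13]
9. n5.mk = 8  [S₁.mk + S₁.env - 21]
10. n6.depth = 20  [B.mk * -2 + 36]
11. n7.depth = 22  [terminal]
12. n8.depth = -6  [terminal]
13. n9.cnt = 6  [terminal]
14. n6.mk = -3  [d.cnt + S.depth - 29]
15. n6.env = 21  [f₁.depth + 27]
16. n10.cnt = false  [S.mk == S.env]
17. n10.pre = "ww"  ["ww"]
18. n11.tag = 8  [terminal]
19. n12.depth = 2  [terminal]
20. n10.fin = 10  [f.depth * -1 + 12]
21. n5.acc = false  [false]
22. n13.cnt = 29  [terminal]
23. n0.mk = -1  [(if B.acc then S₁.env else S₁.mk) - 11]
24. n0.env = 10  [S₀.depth - 6]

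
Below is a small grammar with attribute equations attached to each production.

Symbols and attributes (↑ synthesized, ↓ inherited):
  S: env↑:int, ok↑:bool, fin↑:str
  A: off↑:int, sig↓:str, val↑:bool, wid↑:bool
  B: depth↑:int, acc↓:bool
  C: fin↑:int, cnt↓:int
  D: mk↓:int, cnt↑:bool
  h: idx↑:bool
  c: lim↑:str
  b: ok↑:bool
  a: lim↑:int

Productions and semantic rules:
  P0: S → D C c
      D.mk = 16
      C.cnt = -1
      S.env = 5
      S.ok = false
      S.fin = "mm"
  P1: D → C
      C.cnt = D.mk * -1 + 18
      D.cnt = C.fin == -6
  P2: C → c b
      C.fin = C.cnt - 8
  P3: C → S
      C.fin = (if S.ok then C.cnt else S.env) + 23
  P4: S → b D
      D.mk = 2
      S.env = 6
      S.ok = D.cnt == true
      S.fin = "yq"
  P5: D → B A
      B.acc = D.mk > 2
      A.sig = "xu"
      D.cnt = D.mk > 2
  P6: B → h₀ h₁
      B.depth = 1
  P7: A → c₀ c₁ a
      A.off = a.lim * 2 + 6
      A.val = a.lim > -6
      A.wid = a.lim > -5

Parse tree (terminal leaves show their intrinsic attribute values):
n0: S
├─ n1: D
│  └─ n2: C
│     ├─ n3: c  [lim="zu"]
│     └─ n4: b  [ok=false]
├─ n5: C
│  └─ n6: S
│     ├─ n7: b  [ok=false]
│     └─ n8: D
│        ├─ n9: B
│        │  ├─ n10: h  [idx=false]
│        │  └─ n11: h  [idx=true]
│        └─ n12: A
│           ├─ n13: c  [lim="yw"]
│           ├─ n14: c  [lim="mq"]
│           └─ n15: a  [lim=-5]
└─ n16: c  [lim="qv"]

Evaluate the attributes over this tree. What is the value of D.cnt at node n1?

1. n1.mk = 16  [16]
2. n2.cnt = 2  [D.mk * -1 + 18]
3. n3.lim = "zu"  [terminal]
4. n4.ok = false  [terminal]
5. n2.fin = -6  [C.cnt - 8]
6. n1.cnt = true  [C.fin == -6]
7. n5.cnt = -1  [-1]
8. n7.ok = false  [terminal]
9. n8.mk = 2  [2]
10. n9.acc = false  [D.mk > 2]
11. n10.idx = false  [terminal]
12. n11.idx = true  [terminal]
13. n9.depth = 1  [1]
14. n12.sig = "xu"  ["xu"]
15. n13.lim = "yw"  [terminal]
16. n14.lim = "mq"  [terminal]
17. n15.lim = -5  [terminal]
18. n12.off = -4  [a.lim * 2 + 6]
19. n12.val = true  [a.lim > -6]
20. n12.wid = false  [a.lim > -5]
21. n8.cnt = false  [D.mk > 2]
22. n6.env = 6  [6]
23. n6.ok = false  [D.cnt == true]
24. n6.fin = "yq"  ["yq"]
25. n5.fin = 29  [(if S.ok then C.cnt else S.env) + 23]
26. n16.lim = "qv"  [terminal]
27. n0.env = 5  [5]
28. n0.ok = false  [false]
29. n0.fin = "mm"  ["mm"]

true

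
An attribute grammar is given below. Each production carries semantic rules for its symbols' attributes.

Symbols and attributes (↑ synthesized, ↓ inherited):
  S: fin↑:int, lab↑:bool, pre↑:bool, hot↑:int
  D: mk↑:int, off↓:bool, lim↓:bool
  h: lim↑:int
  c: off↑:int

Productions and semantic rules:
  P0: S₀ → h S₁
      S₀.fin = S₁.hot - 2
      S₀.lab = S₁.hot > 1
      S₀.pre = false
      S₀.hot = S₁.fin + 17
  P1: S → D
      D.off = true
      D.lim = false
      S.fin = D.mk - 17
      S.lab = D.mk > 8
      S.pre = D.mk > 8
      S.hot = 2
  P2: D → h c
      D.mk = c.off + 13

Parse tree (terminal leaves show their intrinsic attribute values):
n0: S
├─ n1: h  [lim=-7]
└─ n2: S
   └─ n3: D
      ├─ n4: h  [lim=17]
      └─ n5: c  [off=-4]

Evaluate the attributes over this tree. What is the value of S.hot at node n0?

1. n1.lim = -7  [terminal]
2. n3.off = true  [true]
3. n3.lim = false  [false]
4. n4.lim = 17  [terminal]
5. n5.off = -4  [terminal]
6. n3.mk = 9  [c.off + 13]
7. n2.fin = -8  [D.mk - 17]
8. n2.lab = true  [D.mk > 8]
9. n2.pre = true  [D.mk > 8]
10. n2.hot = 2  [2]
11. n0.fin = 0  [S₁.hot - 2]
12. n0.lab = true  [S₁.hot > 1]
13. n0.pre = false  [false]
14. n0.hot = 9  [S₁.fin + 17]

9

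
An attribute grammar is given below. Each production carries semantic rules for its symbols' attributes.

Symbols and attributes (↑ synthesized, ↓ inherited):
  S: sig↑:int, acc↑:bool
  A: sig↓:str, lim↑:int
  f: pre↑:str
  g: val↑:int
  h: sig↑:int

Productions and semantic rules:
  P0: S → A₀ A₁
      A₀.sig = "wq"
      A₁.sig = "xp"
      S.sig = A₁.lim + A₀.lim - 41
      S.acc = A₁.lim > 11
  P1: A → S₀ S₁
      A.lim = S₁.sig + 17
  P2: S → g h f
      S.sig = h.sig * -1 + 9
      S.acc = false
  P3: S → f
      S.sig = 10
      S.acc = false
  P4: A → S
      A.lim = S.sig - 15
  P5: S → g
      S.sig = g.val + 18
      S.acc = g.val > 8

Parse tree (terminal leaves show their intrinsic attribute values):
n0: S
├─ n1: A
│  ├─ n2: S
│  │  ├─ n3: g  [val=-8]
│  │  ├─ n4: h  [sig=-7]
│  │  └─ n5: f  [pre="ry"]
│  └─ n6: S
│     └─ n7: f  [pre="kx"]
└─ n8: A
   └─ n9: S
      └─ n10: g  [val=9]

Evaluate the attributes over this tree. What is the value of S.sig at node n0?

1. n1.sig = "wq"  ["wq"]
2. n3.val = -8  [terminal]
3. n4.sig = -7  [terminal]
4. n5.pre = "ry"  [terminal]
5. n2.sig = 16  [h.sig * -1 + 9]
6. n2.acc = false  [false]
7. n7.pre = "kx"  [terminal]
8. n6.sig = 10  [10]
9. n6.acc = false  [false]
10. n1.lim = 27  [S₁.sig + 17]
11. n8.sig = "xp"  ["xp"]
12. n10.val = 9  [terminal]
13. n9.sig = 27  [g.val + 18]
14. n9.acc = true  [g.val > 8]
15. n8.lim = 12  [S.sig - 15]
16. n0.sig = -2  [A₁.lim + A₀.lim - 41]
17. n0.acc = true  [A₁.lim > 11]

-2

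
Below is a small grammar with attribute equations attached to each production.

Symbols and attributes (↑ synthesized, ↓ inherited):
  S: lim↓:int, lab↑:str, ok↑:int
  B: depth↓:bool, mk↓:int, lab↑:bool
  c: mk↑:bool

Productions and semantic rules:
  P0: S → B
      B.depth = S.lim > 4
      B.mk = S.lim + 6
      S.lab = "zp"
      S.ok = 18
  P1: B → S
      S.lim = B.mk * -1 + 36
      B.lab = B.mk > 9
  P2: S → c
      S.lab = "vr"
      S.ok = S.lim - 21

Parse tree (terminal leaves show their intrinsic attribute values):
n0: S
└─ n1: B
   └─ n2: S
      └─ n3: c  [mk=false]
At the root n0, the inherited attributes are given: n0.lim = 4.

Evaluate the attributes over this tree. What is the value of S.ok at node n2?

1. n0.lim = 4  [given at root]
2. n1.depth = false  [S.lim > 4]
3. n1.mk = 10  [S.lim + 6]
4. n2.lim = 26  [B.mk * -1 + 36]
5. n3.mk = false  [terminal]
6. n2.lab = "vr"  ["vr"]
7. n2.ok = 5  [S.lim - 21]
8. n1.lab = true  [B.mk > 9]
9. n0.lab = "zp"  ["zp"]
10. n0.ok = 18  [18]

5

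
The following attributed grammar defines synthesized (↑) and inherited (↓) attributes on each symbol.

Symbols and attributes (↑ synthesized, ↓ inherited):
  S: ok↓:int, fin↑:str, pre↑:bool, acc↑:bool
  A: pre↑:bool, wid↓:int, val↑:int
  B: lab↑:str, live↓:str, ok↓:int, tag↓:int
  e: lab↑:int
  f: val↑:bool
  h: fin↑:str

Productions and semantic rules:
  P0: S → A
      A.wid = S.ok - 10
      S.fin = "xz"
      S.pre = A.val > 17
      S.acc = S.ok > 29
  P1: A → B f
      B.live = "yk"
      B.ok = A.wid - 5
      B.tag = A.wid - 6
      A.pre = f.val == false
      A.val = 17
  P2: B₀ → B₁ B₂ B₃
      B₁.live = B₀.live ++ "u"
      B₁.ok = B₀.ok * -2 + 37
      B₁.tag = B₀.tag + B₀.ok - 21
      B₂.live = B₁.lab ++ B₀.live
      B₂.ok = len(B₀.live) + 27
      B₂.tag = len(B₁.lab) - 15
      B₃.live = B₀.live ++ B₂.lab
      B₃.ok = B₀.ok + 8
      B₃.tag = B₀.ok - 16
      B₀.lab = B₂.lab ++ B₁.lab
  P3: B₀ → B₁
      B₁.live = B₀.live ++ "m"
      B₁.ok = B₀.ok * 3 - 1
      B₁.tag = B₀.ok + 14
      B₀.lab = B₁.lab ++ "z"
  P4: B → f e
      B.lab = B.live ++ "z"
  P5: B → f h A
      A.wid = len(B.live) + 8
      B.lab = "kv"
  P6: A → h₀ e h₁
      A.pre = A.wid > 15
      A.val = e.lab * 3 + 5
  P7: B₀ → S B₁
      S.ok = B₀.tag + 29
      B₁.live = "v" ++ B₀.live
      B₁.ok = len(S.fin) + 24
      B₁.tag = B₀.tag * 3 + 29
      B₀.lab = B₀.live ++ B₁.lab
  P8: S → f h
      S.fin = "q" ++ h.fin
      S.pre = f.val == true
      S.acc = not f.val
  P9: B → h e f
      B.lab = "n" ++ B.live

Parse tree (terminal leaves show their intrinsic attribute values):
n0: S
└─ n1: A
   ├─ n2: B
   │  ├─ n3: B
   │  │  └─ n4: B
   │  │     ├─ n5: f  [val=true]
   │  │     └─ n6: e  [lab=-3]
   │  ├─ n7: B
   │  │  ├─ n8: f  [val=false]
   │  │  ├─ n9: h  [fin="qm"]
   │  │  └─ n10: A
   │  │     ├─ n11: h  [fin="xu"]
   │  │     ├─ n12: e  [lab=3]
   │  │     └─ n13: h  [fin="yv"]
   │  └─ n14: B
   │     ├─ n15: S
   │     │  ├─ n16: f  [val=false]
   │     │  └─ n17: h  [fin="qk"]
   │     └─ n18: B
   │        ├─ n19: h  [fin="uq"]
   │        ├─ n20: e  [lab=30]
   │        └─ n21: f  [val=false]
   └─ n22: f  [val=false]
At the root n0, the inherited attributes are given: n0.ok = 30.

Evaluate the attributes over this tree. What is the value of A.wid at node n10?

16

1. n0.ok = 30  [given at root]
2. n1.wid = 20  [S.ok - 10]
3. n2.live = "yk"  ["yk"]
4. n2.ok = 15  [A.wid - 5]
5. n2.tag = 14  [A.wid - 6]
6. n3.live = "yku"  [B₀.live ++ "u"]
7. n3.ok = 7  [B₀.ok * -2 + 37]
8. n3.tag = 8  [B₀.tag + B₀.ok - 21]
9. n4.live = "ykum"  [B₀.live ++ "m"]
10. n4.ok = 20  [B₀.ok * 3 - 1]
11. n4.tag = 21  [B₀.ok + 14]
12. n5.val = true  [terminal]
13. n6.lab = -3  [terminal]
14. n4.lab = "ykumz"  [B.live ++ "z"]
15. n3.lab = "ykumzz"  [B₁.lab ++ "z"]
16. n7.live = "ykumzzyk"  [B₁.lab ++ B₀.live]
17. n7.ok = 29  [len(B₀.live) + 27]
18. n7.tag = -9  [len(B₁.lab) - 15]
19. n8.val = false  [terminal]
20. n9.fin = "qm"  [terminal]
21. n10.wid = 16  [len(B.live) + 8]
22. n11.fin = "xu"  [terminal]
23. n12.lab = 3  [terminal]
24. n13.fin = "yv"  [terminal]
25. n10.pre = true  [A.wid > 15]
26. n10.val = 14  [e.lab * 3 + 5]
27. n7.lab = "kv"  ["kv"]
28. n14.live = "ykkv"  [B₀.live ++ B₂.lab]
29. n14.ok = 23  [B₀.ok + 8]
30. n14.tag = -1  [B₀.ok - 16]
31. n15.ok = 28  [B₀.tag + 29]
32. n16.val = false  [terminal]
33. n17.fin = "qk"  [terminal]
34. n15.fin = "qqk"  ["q" ++ h.fin]
35. n15.pre = false  [f.val == true]
36. n15.acc = true  [not f.val]
37. n18.live = "vykkv"  ["v" ++ B₀.live]
38. n18.ok = 27  [len(S.fin) + 24]
39. n18.tag = 26  [B₀.tag * 3 + 29]
40. n19.fin = "uq"  [terminal]
41. n20.lab = 30  [terminal]
42. n21.val = false  [terminal]
43. n18.lab = "nvykkv"  ["n" ++ B.live]
44. n14.lab = "ykkvnvykkv"  [B₀.live ++ B₁.lab]
45. n2.lab = "kvykumzz"  [B₂.lab ++ B₁.lab]
46. n22.val = false  [terminal]
47. n1.pre = true  [f.val == false]
48. n1.val = 17  [17]
49. n0.fin = "xz"  ["xz"]
50. n0.pre = false  [A.val > 17]
51. n0.acc = true  [S.ok > 29]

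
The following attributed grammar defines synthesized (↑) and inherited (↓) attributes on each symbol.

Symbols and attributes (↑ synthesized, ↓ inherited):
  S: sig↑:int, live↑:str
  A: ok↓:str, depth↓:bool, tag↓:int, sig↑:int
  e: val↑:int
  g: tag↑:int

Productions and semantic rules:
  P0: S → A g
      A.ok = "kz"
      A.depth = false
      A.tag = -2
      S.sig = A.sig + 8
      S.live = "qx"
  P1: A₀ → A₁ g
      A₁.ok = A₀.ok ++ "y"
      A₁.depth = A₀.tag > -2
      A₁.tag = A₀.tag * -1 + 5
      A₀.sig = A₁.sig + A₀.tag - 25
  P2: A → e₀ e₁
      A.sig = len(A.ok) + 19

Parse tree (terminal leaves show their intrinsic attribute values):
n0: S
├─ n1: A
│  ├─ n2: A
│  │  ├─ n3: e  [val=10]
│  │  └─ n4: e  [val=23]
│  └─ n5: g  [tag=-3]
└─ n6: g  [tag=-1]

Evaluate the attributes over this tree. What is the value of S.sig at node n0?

1. n1.ok = "kz"  ["kz"]
2. n1.depth = false  [false]
3. n1.tag = -2  [-2]
4. n2.ok = "kzy"  [A₀.ok ++ "y"]
5. n2.depth = false  [A₀.tag > -2]
6. n2.tag = 7  [A₀.tag * -1 + 5]
7. n3.val = 10  [terminal]
8. n4.val = 23  [terminal]
9. n2.sig = 22  [len(A.ok) + 19]
10. n5.tag = -3  [terminal]
11. n1.sig = -5  [A₁.sig + A₀.tag - 25]
12. n6.tag = -1  [terminal]
13. n0.sig = 3  [A.sig + 8]
14. n0.live = "qx"  ["qx"]

3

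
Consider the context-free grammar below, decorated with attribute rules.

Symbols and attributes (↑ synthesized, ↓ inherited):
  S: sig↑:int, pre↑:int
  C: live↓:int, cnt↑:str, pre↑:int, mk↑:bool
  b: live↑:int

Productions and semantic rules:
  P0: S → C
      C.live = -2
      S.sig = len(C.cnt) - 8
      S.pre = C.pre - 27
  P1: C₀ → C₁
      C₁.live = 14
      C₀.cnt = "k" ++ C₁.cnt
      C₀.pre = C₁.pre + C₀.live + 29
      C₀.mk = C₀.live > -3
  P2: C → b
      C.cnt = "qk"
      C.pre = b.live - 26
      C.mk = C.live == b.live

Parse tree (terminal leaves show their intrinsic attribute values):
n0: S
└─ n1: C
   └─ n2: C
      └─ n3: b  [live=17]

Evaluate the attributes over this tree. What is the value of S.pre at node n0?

-9

1. n1.live = -2  [-2]
2. n2.live = 14  [14]
3. n3.live = 17  [terminal]
4. n2.cnt = "qk"  ["qk"]
5. n2.pre = -9  [b.live - 26]
6. n2.mk = false  [C.live == b.live]
7. n1.cnt = "kqk"  ["k" ++ C₁.cnt]
8. n1.pre = 18  [C₁.pre + C₀.live + 29]
9. n1.mk = true  [C₀.live > -3]
10. n0.sig = -5  [len(C.cnt) - 8]
11. n0.pre = -9  [C.pre - 27]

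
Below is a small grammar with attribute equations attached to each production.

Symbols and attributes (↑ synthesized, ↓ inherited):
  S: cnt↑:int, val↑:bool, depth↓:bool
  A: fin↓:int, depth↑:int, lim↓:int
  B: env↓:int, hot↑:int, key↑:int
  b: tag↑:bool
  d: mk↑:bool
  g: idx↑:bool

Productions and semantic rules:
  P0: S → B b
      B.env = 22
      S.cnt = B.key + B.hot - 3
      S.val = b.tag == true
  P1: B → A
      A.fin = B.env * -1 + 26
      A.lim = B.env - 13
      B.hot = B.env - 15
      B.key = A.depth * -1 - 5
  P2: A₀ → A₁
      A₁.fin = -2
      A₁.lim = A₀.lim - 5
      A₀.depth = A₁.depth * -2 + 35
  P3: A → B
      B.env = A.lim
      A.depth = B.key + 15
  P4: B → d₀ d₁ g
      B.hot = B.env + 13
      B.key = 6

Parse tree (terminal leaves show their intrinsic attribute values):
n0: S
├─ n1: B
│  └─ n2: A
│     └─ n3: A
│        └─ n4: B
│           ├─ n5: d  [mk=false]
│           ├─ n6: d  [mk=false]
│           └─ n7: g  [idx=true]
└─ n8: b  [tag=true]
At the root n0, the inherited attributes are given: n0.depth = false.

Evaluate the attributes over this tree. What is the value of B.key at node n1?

2

1. n0.depth = false  [given at root]
2. n1.env = 22  [22]
3. n2.fin = 4  [B.env * -1 + 26]
4. n2.lim = 9  [B.env - 13]
5. n3.fin = -2  [-2]
6. n3.lim = 4  [A₀.lim - 5]
7. n4.env = 4  [A.lim]
8. n5.mk = false  [terminal]
9. n6.mk = false  [terminal]
10. n7.idx = true  [terminal]
11. n4.hot = 17  [B.env + 13]
12. n4.key = 6  [6]
13. n3.depth = 21  [B.key + 15]
14. n2.depth = -7  [A₁.depth * -2 + 35]
15. n1.hot = 7  [B.env - 15]
16. n1.key = 2  [A.depth * -1 - 5]
17. n8.tag = true  [terminal]
18. n0.cnt = 6  [B.key + B.hot - 3]
19. n0.val = true  [b.tag == true]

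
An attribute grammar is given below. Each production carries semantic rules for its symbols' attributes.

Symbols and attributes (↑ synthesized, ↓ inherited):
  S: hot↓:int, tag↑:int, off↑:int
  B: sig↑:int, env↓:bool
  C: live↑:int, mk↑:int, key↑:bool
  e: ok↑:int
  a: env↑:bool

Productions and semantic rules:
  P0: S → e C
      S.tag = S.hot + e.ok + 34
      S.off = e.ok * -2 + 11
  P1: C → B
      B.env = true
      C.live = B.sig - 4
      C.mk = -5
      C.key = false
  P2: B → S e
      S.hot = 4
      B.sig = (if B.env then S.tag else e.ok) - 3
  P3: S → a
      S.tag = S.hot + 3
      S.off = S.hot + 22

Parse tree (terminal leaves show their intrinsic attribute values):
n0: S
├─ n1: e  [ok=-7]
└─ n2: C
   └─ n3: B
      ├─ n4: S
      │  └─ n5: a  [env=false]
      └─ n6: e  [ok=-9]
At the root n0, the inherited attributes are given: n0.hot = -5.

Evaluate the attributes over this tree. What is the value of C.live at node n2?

0

1. n0.hot = -5  [given at root]
2. n1.ok = -7  [terminal]
3. n3.env = true  [true]
4. n4.hot = 4  [4]
5. n5.env = false  [terminal]
6. n4.tag = 7  [S.hot + 3]
7. n4.off = 26  [S.hot + 22]
8. n6.ok = -9  [terminal]
9. n3.sig = 4  [(if B.env then S.tag else e.ok) - 3]
10. n2.live = 0  [B.sig - 4]
11. n2.mk = -5  [-5]
12. n2.key = false  [false]
13. n0.tag = 22  [S.hot + e.ok + 34]
14. n0.off = 25  [e.ok * -2 + 11]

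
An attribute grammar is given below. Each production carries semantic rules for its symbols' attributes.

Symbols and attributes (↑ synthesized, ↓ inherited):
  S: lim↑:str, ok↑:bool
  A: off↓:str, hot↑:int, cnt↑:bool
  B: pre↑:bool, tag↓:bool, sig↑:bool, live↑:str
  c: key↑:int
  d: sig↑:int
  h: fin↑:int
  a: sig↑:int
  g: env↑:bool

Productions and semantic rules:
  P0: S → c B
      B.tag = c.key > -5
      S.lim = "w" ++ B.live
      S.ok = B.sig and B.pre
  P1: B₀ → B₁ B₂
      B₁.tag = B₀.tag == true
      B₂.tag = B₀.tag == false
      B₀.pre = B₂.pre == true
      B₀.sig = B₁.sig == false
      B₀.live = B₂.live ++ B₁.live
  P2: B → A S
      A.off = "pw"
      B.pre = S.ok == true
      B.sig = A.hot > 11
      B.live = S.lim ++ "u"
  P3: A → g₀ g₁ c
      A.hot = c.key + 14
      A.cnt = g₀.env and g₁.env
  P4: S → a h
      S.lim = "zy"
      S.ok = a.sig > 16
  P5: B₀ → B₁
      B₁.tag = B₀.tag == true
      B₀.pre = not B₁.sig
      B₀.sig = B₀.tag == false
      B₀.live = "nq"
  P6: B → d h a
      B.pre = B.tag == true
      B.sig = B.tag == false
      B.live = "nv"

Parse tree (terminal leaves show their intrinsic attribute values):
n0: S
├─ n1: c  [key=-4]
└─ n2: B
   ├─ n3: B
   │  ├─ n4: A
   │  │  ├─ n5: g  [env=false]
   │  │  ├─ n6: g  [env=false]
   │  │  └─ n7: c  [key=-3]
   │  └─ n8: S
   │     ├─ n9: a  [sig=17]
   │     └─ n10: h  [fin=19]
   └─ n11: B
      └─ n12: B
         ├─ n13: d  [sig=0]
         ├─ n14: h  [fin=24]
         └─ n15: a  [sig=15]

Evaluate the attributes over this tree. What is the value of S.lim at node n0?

1. n1.key = -4  [terminal]
2. n2.tag = true  [c.key > -5]
3. n3.tag = true  [B₀.tag == true]
4. n4.off = "pw"  ["pw"]
5. n5.env = false  [terminal]
6. n6.env = false  [terminal]
7. n7.key = -3  [terminal]
8. n4.hot = 11  [c.key + 14]
9. n4.cnt = false  [g₀.env and g₁.env]
10. n9.sig = 17  [terminal]
11. n10.fin = 19  [terminal]
12. n8.lim = "zy"  ["zy"]
13. n8.ok = true  [a.sig > 16]
14. n3.pre = true  [S.ok == true]
15. n3.sig = false  [A.hot > 11]
16. n3.live = "zyu"  [S.lim ++ "u"]
17. n11.tag = false  [B₀.tag == false]
18. n12.tag = false  [B₀.tag == true]
19. n13.sig = 0  [terminal]
20. n14.fin = 24  [terminal]
21. n15.sig = 15  [terminal]
22. n12.pre = false  [B.tag == true]
23. n12.sig = true  [B.tag == false]
24. n12.live = "nv"  ["nv"]
25. n11.pre = false  [not B₁.sig]
26. n11.sig = true  [B₀.tag == false]
27. n11.live = "nq"  ["nq"]
28. n2.pre = false  [B₂.pre == true]
29. n2.sig = true  [B₁.sig == false]
30. n2.live = "nqzyu"  [B₂.live ++ B₁.live]
31. n0.lim = "wnqzyu"  ["w" ++ B.live]
32. n0.ok = false  [B.sig and B.pre]

"wnqzyu"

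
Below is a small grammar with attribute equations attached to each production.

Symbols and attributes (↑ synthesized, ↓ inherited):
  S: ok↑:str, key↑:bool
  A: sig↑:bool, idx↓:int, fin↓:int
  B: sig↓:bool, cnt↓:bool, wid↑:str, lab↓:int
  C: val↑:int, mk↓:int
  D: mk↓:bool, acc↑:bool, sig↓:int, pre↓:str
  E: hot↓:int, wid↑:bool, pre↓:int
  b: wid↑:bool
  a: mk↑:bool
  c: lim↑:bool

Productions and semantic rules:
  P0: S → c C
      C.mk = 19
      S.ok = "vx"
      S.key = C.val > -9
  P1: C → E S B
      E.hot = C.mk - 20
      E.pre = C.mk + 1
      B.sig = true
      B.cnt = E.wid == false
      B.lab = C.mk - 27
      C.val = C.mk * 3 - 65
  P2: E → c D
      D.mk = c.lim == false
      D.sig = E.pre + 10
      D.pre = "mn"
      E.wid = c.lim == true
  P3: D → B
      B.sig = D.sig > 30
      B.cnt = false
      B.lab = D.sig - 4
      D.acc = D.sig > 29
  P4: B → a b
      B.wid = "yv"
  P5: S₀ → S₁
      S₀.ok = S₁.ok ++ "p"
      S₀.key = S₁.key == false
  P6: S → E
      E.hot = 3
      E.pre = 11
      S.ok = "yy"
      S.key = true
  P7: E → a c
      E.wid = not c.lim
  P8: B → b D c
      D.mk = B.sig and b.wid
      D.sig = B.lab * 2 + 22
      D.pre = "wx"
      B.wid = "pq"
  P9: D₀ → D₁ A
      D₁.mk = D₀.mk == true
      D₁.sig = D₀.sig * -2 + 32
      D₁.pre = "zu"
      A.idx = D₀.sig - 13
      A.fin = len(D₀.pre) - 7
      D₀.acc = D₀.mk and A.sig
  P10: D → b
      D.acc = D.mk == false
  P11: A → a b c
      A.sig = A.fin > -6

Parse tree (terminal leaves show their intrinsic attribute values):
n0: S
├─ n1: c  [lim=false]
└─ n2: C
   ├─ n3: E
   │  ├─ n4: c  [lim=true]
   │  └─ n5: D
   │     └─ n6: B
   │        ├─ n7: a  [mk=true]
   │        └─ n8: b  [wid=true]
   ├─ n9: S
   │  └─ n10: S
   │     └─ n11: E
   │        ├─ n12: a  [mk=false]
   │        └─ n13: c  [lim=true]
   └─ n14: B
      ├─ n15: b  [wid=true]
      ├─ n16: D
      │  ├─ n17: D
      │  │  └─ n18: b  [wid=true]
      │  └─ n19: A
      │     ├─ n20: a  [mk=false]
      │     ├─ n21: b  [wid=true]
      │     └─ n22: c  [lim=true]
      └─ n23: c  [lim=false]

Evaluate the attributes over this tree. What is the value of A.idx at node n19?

1. n1.lim = false  [terminal]
2. n2.mk = 19  [19]
3. n3.hot = -1  [C.mk - 20]
4. n3.pre = 20  [C.mk + 1]
5. n4.lim = true  [terminal]
6. n5.mk = false  [c.lim == false]
7. n5.sig = 30  [E.pre + 10]
8. n5.pre = "mn"  ["mn"]
9. n6.sig = false  [D.sig > 30]
10. n6.cnt = false  [false]
11. n6.lab = 26  [D.sig - 4]
12. n7.mk = true  [terminal]
13. n8.wid = true  [terminal]
14. n6.wid = "yv"  ["yv"]
15. n5.acc = true  [D.sig > 29]
16. n3.wid = true  [c.lim == true]
17. n11.hot = 3  [3]
18. n11.pre = 11  [11]
19. n12.mk = false  [terminal]
20. n13.lim = true  [terminal]
21. n11.wid = false  [not c.lim]
22. n10.ok = "yy"  ["yy"]
23. n10.key = true  [true]
24. n9.ok = "yyp"  [S₁.ok ++ "p"]
25. n9.key = false  [S₁.key == false]
26. n14.sig = true  [true]
27. n14.cnt = false  [E.wid == false]
28. n14.lab = -8  [C.mk - 27]
29. n15.wid = true  [terminal]
30. n16.mk = true  [B.sig and b.wid]
31. n16.sig = 6  [B.lab * 2 + 22]
32. n16.pre = "wx"  ["wx"]
33. n17.mk = true  [D₀.mk == true]
34. n17.sig = 20  [D₀.sig * -2 + 32]
35. n17.pre = "zu"  ["zu"]
36. n18.wid = true  [terminal]
37. n17.acc = false  [D.mk == false]
38. n19.idx = -7  [D₀.sig - 13]
39. n19.fin = -5  [len(D₀.pre) - 7]
40. n20.mk = false  [terminal]
41. n21.wid = true  [terminal]
42. n22.lim = true  [terminal]
43. n19.sig = true  [A.fin > -6]
44. n16.acc = true  [D₀.mk and A.sig]
45. n23.lim = false  [terminal]
46. n14.wid = "pq"  ["pq"]
47. n2.val = -8  [C.mk * 3 - 65]
48. n0.ok = "vx"  ["vx"]
49. n0.key = true  [C.val > -9]

-7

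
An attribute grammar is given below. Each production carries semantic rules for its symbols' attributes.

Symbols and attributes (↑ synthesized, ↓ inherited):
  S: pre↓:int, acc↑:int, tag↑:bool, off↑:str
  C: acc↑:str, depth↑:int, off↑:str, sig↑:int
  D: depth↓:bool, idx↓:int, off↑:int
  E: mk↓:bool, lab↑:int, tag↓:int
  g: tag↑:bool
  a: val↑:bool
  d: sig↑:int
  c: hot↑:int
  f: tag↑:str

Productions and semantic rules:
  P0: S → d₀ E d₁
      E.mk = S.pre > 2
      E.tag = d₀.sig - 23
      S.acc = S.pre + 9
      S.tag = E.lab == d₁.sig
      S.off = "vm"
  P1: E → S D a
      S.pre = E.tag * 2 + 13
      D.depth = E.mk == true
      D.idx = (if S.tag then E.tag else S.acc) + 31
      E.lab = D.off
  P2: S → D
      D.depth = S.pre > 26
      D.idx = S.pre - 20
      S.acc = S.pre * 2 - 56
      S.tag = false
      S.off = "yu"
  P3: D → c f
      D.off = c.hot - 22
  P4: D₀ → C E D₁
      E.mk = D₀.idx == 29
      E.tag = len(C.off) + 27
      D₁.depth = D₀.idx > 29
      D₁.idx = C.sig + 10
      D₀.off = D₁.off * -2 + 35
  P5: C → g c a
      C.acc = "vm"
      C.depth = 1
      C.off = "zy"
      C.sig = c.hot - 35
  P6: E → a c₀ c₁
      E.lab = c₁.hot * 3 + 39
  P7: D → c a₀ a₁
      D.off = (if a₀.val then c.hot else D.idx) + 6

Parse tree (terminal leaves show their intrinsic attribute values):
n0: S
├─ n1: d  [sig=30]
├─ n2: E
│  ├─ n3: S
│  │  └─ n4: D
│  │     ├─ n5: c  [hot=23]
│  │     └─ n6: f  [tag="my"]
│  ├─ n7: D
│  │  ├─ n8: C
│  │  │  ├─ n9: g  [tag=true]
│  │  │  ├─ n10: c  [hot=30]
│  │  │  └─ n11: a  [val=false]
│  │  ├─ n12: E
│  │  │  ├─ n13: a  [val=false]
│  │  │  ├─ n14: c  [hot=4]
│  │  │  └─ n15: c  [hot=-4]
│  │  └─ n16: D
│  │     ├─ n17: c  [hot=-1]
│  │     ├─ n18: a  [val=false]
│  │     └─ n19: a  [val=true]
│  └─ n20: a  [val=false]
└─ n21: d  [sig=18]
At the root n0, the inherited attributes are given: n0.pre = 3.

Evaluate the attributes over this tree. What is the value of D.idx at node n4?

1. n0.pre = 3  [given at root]
2. n1.sig = 30  [terminal]
3. n2.mk = true  [S.pre > 2]
4. n2.tag = 7  [d₀.sig - 23]
5. n3.pre = 27  [E.tag * 2 + 13]
6. n4.depth = true  [S.pre > 26]
7. n4.idx = 7  [S.pre - 20]
8. n5.hot = 23  [terminal]
9. n6.tag = "my"  [terminal]
10. n4.off = 1  [c.hot - 22]
11. n3.acc = -2  [S.pre * 2 - 56]
12. n3.tag = false  [false]
13. n3.off = "yu"  ["yu"]
14. n7.depth = true  [E.mk == true]
15. n7.idx = 29  [(if S.tag then E.tag else S.acc) + 31]
16. n9.tag = true  [terminal]
17. n10.hot = 30  [terminal]
18. n11.val = false  [terminal]
19. n8.acc = "vm"  ["vm"]
20. n8.depth = 1  [1]
21. n8.off = "zy"  ["zy"]
22. n8.sig = -5  [c.hot - 35]
23. n12.mk = true  [D₀.idx == 29]
24. n12.tag = 29  [len(C.off) + 27]
25. n13.val = false  [terminal]
26. n14.hot = 4  [terminal]
27. n15.hot = -4  [terminal]
28. n12.lab = 27  [c₁.hot * 3 + 39]
29. n16.depth = false  [D₀.idx > 29]
30. n16.idx = 5  [C.sig + 10]
31. n17.hot = -1  [terminal]
32. n18.val = false  [terminal]
33. n19.val = true  [terminal]
34. n16.off = 11  [(if a₀.val then c.hot else D.idx) + 6]
35. n7.off = 13  [D₁.off * -2 + 35]
36. n20.val = false  [terminal]
37. n2.lab = 13  [D.off]
38. n21.sig = 18  [terminal]
39. n0.acc = 12  [S.pre + 9]
40. n0.tag = false  [E.lab == d₁.sig]
41. n0.off = "vm"  ["vm"]

7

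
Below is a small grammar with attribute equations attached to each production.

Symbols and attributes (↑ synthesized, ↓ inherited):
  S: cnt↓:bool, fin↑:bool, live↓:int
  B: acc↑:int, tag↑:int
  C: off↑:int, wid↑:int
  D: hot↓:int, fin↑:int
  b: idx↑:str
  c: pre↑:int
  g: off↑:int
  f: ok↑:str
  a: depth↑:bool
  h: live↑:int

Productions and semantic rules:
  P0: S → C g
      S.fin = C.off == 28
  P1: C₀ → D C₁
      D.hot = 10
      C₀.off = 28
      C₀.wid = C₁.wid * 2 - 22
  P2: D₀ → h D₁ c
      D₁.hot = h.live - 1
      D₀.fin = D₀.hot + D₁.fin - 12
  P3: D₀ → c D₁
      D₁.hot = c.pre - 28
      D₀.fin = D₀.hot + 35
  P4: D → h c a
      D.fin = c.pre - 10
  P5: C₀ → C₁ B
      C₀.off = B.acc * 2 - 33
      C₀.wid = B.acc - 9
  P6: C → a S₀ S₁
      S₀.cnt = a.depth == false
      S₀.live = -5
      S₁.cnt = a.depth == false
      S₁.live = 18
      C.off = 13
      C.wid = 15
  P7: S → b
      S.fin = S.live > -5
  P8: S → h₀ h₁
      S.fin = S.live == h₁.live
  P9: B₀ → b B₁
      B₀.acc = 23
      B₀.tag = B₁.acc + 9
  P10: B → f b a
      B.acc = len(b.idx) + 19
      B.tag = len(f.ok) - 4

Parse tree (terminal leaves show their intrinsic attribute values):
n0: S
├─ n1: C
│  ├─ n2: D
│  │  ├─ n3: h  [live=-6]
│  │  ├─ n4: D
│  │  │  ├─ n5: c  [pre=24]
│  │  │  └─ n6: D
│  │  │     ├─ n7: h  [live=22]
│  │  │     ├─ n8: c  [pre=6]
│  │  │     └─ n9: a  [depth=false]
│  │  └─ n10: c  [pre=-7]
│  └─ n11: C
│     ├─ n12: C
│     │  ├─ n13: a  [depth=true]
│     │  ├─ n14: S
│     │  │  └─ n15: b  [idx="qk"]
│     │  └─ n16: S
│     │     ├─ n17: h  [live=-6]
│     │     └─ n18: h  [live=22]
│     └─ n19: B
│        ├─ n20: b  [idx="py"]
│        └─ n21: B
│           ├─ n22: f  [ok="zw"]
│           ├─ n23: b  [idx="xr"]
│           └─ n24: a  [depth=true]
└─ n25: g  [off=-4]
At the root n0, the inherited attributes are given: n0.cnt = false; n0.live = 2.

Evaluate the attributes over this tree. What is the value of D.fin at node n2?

26

1. n0.cnt = false  [given at root]
2. n0.live = 2  [given at root]
3. n2.hot = 10  [10]
4. n3.live = -6  [terminal]
5. n4.hot = -7  [h.live - 1]
6. n5.pre = 24  [terminal]
7. n6.hot = -4  [c.pre - 28]
8. n7.live = 22  [terminal]
9. n8.pre = 6  [terminal]
10. n9.depth = false  [terminal]
11. n6.fin = -4  [c.pre - 10]
12. n4.fin = 28  [D₀.hot + 35]
13. n10.pre = -7  [terminal]
14. n2.fin = 26  [D₀.hot + D₁.fin - 12]
15. n13.depth = true  [terminal]
16. n14.cnt = false  [a.depth == false]
17. n14.live = -5  [-5]
18. n15.idx = "qk"  [terminal]
19. n14.fin = false  [S.live > -5]
20. n16.cnt = false  [a.depth == false]
21. n16.live = 18  [18]
22. n17.live = -6  [terminal]
23. n18.live = 22  [terminal]
24. n16.fin = false  [S.live == h₁.live]
25. n12.off = 13  [13]
26. n12.wid = 15  [15]
27. n20.idx = "py"  [terminal]
28. n22.ok = "zw"  [terminal]
29. n23.idx = "xr"  [terminal]
30. n24.depth = true  [terminal]
31. n21.acc = 21  [len(b.idx) + 19]
32. n21.tag = -2  [len(f.ok) - 4]
33. n19.acc = 23  [23]
34. n19.tag = 30  [B₁.acc + 9]
35. n11.off = 13  [B.acc * 2 - 33]
36. n11.wid = 14  [B.acc - 9]
37. n1.off = 28  [28]
38. n1.wid = 6  [C₁.wid * 2 - 22]
39. n25.off = -4  [terminal]
40. n0.fin = true  [C.off == 28]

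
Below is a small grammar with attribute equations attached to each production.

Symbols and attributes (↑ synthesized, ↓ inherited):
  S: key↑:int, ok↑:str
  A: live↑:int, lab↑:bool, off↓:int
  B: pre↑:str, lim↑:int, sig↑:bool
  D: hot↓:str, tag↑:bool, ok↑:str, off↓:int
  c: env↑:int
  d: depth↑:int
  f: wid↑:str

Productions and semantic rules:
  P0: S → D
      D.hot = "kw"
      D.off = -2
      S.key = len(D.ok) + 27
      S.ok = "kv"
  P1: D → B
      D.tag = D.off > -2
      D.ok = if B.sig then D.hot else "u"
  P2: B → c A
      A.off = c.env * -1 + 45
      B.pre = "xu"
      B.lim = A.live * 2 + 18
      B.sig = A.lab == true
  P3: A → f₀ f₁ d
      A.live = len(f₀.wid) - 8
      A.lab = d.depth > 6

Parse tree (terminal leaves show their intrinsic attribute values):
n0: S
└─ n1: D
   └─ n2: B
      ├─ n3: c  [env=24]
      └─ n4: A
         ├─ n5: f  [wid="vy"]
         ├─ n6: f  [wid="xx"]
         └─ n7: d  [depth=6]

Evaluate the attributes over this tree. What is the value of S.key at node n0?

1. n1.hot = "kw"  ["kw"]
2. n1.off = -2  [-2]
3. n3.env = 24  [terminal]
4. n4.off = 21  [c.env * -1 + 45]
5. n5.wid = "vy"  [terminal]
6. n6.wid = "xx"  [terminal]
7. n7.depth = 6  [terminal]
8. n4.live = -6  [len(f₀.wid) - 8]
9. n4.lab = false  [d.depth > 6]
10. n2.pre = "xu"  ["xu"]
11. n2.lim = 6  [A.live * 2 + 18]
12. n2.sig = false  [A.lab == true]
13. n1.tag = false  [D.off > -2]
14. n1.ok = "u"  [if B.sig then D.hot else "u"]
15. n0.key = 28  [len(D.ok) + 27]
16. n0.ok = "kv"  ["kv"]

28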